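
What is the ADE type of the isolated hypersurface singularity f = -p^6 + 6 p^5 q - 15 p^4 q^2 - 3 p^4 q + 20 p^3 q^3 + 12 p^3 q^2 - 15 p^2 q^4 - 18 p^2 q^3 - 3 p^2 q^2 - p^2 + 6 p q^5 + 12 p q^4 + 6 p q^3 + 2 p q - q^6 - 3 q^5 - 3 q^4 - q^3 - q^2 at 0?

The Hessian of f at 0 has rank 1. Corank 1: A-series; mu = 2 gives A_2.

A_{2}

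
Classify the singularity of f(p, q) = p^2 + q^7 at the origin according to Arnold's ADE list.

A_6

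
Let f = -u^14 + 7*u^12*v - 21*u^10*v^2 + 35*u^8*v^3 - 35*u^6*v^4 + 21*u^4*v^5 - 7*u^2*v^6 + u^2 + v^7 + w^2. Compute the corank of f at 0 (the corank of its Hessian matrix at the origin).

1

Hessian at 0 has rank 2.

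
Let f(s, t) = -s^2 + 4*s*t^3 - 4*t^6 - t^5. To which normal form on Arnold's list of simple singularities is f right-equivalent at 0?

A4

The Hessian of f at 0 has rank 1. Corank 1: A-series; mu = 4 gives A_4.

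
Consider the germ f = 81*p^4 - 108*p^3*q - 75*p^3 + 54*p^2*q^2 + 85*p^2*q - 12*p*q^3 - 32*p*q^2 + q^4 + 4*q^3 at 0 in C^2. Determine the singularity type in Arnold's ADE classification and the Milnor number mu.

Type D_{5}, Milnor number mu = 5.

The Hessian of f at 0 has rank 0. Corank 2; j^3 = -(3*p - q)*(5*p - 2*q)^2 has shape L^2 M (L != M), so D-series; mu = 5 gives D_5.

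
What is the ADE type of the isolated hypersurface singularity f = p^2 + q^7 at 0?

A_6

The Hessian of f at 0 has rank 1. Corank 1: A-series; mu = 6 gives A_6.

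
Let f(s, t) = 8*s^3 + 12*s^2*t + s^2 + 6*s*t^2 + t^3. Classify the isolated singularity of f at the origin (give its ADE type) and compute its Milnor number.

Type A2, Milnor number mu = 2.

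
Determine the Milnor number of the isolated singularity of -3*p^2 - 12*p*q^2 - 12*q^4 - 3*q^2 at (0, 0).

The Hessian of f at 0 has rank 2. Corank 0: nondegenerate Morse point, so A_1.

1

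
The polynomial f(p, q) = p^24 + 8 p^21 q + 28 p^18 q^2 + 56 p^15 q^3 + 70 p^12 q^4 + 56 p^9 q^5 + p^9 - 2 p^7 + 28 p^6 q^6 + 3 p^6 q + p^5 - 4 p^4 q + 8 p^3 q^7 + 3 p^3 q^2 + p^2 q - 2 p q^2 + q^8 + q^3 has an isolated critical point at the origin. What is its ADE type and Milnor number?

The Hessian of f at 0 has rank 0. Corank 2; j^3 = q*(p - q)^2 has shape L^2 M (L != M), so D-series; mu = 9 gives D_9.

Type D_9, Milnor number mu = 9.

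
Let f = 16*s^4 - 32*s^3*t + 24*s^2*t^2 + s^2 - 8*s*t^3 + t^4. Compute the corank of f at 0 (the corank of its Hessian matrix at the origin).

1

Hessian at 0 has rank 1.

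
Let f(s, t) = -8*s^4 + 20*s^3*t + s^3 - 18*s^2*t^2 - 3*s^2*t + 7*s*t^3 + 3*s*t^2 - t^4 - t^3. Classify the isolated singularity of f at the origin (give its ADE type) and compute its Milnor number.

Type E7, Milnor number mu = 7.

The Hessian of f at 0 has rank 0. Corank 2; j^3 = (s - t)^3 is a perfect cube, so E-series; the 4-jet and mu = 7 give E_7.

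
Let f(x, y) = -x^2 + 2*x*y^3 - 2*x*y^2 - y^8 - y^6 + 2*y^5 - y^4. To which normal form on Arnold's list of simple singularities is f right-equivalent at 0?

The Hessian of f at 0 has rank 1. Corank 1: A-series; mu = 7 gives A_7.

A7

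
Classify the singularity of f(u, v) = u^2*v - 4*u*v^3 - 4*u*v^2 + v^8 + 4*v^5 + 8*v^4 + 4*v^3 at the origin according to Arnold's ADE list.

D_{9}

The Hessian of f at 0 is [[0, 0], [0, 0]] with rank 0, so corank 2. A Groebner basis of the Jacobian ideal J(f) in C{u,v} is {u^4 - 12*u^3 + 56*u^2*v + 8*u^2 - 104*u*v^2 + 8*u*v - 48*v^2, u^3*v - 3*u^3 + 12*u^2*v + u^2 - 18*u*v^2 + 2*u*v - 8*v^2, -u^3/2 + u^2*v^2 + u^2*v, -u*v/2 + v^3 + v^2}; counting standard monomials gives mu = 9. Corank 2; j^3 = v*(u - 2*v)^2 has shape L^2 M (L != M), so D-series; mu = 9 gives D_9.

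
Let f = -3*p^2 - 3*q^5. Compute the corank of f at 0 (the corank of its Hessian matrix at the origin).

1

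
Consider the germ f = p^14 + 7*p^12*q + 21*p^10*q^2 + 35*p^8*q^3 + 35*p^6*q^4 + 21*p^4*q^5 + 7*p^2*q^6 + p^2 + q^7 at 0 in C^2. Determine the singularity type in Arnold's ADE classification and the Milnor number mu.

The Hessian of f at 0 has rank 1. Corank 1: A-series; mu = 6 gives A_6.

Type A_6, Milnor number mu = 6.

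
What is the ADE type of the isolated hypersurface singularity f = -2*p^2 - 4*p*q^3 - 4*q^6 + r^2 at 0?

A_{5}

The Hessian of f at 0 is [[-4, 0, 0], [0, 0, 0], [0, 0, 2]] with rank 2, so corank 1. A Groebner basis of the Jacobian ideal J(f) in C{p,q,r} is {p*q^2, p + q^3, p^2, r}; counting standard monomials gives mu = 5. Corank 1: A-series; mu = 5 gives A_5.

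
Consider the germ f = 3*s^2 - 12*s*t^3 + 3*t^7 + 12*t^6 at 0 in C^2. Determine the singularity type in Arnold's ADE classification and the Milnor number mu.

Type A_{6}, Milnor number mu = 6.

The Hessian of f at 0 is [[6, 0], [0, 0]] with rank 1, so corank 1. A Groebner basis of the Jacobian ideal J(f) in C{s,t} is {-s/2 + t^3, s^2}; counting standard monomials gives mu = 6. Corank 1: A-series; mu = 6 gives A_6.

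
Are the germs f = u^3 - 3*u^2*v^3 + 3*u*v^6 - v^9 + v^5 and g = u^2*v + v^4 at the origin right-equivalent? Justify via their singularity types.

The Hessian of f at 0 is [[0, 0], [0, 0]] with rank 0, so corank 2. A Groebner basis of the Jacobian ideal J(f) in C{u,v} is {-u^2/2 + u*v^3, v^4, u^3, u^2*v}; counting standard monomials gives mu = 8. Corank 2; j^3 = u^3 is a perfect cube, so E-series; the 5-jet and mu = 8 give E_8. The Hessian of g at 0 is [[0, 0], [0, 0]] with rank 0, so corank 2. A Groebner basis of the Jacobian ideal J(g) in C{u,v} is {u^3, u^2/4 + v^3, u*v}; counting standard monomials gives mu = 5. Corank 2; j^3 = u^2*v has shape L^2 M (L != M), so D-series; mu = 5 gives D_5. f is E_8 but g is D_5, hence not right-equivalent.

No.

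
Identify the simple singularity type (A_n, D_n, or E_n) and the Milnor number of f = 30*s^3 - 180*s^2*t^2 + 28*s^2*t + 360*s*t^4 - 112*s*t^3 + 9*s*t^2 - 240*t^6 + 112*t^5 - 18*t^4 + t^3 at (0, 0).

Type D_{4}, Milnor number mu = 4.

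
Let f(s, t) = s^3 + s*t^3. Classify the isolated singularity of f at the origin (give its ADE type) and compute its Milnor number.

Type E_7, Milnor number mu = 7.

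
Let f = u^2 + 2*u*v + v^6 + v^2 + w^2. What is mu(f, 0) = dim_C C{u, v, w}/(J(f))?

5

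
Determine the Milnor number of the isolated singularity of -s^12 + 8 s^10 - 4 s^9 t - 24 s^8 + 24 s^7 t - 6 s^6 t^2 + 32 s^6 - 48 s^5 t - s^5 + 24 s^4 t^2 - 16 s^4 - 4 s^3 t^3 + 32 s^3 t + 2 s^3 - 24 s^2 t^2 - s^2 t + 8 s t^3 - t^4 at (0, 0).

5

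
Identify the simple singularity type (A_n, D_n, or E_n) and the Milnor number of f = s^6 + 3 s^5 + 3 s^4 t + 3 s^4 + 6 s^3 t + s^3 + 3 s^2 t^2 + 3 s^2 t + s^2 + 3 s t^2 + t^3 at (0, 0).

Type A_{2}, Milnor number mu = 2.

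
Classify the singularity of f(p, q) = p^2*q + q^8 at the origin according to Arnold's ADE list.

D_9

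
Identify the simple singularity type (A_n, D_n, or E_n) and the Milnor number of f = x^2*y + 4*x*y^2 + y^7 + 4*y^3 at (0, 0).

Type D8, Milnor number mu = 8.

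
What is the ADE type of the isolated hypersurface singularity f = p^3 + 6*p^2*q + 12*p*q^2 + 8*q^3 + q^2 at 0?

The Hessian of f at 0 is [[0, 0], [0, 2]] with rank 1, so corank 1. A Groebner basis of the Jacobian ideal J(f) in C{p,q} is {p^2, q}; counting standard monomials gives mu = 2. Corank 1: A-series; mu = 2 gives A_2.

A_{2}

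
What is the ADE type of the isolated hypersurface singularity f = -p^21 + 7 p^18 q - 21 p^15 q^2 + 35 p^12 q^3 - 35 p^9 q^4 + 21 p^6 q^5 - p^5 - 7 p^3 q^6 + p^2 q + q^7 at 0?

D_8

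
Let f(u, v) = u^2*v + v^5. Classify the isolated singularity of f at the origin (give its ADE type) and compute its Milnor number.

Type D_6, Milnor number mu = 6.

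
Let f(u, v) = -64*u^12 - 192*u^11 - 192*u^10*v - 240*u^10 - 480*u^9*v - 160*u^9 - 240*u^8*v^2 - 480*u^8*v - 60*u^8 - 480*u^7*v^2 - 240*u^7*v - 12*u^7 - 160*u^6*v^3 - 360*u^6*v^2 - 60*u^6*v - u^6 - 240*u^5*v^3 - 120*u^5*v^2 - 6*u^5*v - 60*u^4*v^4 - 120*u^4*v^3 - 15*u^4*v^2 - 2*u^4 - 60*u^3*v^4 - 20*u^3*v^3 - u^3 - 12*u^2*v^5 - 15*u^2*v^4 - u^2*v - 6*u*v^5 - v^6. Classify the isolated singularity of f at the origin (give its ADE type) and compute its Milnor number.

Type D_{7}, Milnor number mu = 7.

The Hessian of f at 0 is [[0, 0], [0, 0]] with rank 0, so corank 2. A Groebner basis of the Jacobian ideal J(f) in C{u,v} is {-u*v/6 + v^5, u*v^2, u^2 + u*v}; counting standard monomials gives mu = 7. Corank 2; j^3 = -u^2*(u + v) has shape L^2 M (L != M), so D-series; mu = 7 gives D_7.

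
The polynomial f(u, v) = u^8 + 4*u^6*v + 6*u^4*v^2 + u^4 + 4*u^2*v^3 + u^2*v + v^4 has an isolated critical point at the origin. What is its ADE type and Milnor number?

Type D5, Milnor number mu = 5.

The Hessian of f at 0 is [[0, 0], [0, 0]] with rank 0, so corank 2. A Groebner basis of the Jacobian ideal J(f) in C{u,v} is {u^3, u^2/4 + v^3, u*v}; counting standard monomials gives mu = 5. Corank 2; j^3 = u^2*v has shape L^2 M (L != M), so D-series; mu = 5 gives D_5.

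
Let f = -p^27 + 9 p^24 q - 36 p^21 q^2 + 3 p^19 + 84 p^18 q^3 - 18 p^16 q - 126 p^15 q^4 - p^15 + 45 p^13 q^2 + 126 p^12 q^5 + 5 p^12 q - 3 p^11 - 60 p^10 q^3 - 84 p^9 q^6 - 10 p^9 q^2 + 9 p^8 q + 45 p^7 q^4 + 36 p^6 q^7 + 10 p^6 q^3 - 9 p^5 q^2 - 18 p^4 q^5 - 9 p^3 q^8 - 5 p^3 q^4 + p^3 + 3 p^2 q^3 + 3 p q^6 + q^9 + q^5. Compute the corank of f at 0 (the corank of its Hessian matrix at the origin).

Hessian at 0 has rank 0.

2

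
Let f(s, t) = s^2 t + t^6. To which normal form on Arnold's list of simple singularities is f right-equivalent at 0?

D_{7}

The Hessian of f at 0 has rank 0. Corank 2; j^3 = s^2*t has shape L^2 M (L != M), so D-series; mu = 7 gives D_7.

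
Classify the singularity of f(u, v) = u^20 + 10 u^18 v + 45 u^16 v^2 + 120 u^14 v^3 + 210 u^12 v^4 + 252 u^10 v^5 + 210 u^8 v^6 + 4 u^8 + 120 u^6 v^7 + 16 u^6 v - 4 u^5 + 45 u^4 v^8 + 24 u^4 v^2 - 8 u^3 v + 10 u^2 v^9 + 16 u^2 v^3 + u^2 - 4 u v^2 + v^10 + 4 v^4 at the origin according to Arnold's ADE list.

A_{9}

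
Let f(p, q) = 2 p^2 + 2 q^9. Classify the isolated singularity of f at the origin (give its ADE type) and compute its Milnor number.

Type A8, Milnor number mu = 8.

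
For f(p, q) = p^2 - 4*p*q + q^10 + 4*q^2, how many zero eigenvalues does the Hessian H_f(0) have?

1

Hessian at 0 has rank 1.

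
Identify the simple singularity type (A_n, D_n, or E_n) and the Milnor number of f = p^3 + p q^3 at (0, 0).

Type E7, Milnor number mu = 7.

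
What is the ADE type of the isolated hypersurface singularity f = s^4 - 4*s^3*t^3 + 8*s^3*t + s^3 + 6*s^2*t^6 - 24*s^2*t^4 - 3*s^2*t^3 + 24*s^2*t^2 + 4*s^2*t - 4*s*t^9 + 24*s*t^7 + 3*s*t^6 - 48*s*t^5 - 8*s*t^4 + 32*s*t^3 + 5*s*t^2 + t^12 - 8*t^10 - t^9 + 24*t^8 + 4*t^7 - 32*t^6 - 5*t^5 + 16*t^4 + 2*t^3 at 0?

D_5

The Hessian of f at 0 has rank 0. Corank 2; j^3 = (s + t)^2*(s + 2*t) has shape L^2 M (L != M), so D-series; mu = 5 gives D_5.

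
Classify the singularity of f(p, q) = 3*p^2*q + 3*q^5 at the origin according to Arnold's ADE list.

D_{6}

The Hessian of f at 0 is [[0, 0], [0, 0]] with rank 0, so corank 2. A Groebner basis of the Jacobian ideal J(f) in C{p,q} is {p^2/5 + q^4, p^3, p*q}; counting standard monomials gives mu = 6. Corank 2; j^3 = 3*p^2*q has shape L^2 M (L != M), so D-series; mu = 6 gives D_6.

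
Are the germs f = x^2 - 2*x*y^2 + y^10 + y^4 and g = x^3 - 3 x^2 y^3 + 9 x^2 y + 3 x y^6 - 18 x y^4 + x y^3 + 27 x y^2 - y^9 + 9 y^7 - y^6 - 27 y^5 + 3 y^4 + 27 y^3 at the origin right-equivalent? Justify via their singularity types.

No.

The Hessian of f at 0 has rank 1. Corank 1: A-series; mu = 9 gives A_9. The Hessian of g at 0 has rank 0. Corank 2; j^3 = (x + 3*y)^3 is a perfect cube, so E-series; the 4-jet and mu = 7 give E_7. f is A_9 but g is E_7, hence not right-equivalent.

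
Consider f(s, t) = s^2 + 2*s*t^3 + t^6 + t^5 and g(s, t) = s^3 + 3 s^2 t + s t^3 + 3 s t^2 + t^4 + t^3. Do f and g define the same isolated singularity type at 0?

No.

The Hessian of f at 0 has rank 1. Corank 1: A-series; mu = 4 gives A_4. The Hessian of g at 0 has rank 0. Corank 2; j^3 = (s + t)^3 is a perfect cube, so E-series; the 4-jet and mu = 7 give E_7. f is A_4 but g is E_7, hence not right-equivalent.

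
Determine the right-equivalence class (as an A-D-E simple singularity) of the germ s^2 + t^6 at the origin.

The Hessian of f at 0 has rank 1. Corank 1: A-series; mu = 5 gives A_5.

A5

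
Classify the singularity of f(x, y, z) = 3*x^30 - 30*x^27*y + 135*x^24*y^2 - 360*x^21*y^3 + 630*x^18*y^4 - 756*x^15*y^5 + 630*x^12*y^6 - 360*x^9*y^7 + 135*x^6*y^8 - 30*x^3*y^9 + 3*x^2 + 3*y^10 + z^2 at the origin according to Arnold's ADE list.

A9

The Hessian of f at 0 is [[6, 0, 0], [0, 0, 0], [0, 0, 2]] with rank 2, so corank 1. A Groebner basis of the Jacobian ideal J(f) in C{x,y,z} is {y^9, x, z}; counting standard monomials gives mu = 9. Corank 1: A-series; mu = 9 gives A_9.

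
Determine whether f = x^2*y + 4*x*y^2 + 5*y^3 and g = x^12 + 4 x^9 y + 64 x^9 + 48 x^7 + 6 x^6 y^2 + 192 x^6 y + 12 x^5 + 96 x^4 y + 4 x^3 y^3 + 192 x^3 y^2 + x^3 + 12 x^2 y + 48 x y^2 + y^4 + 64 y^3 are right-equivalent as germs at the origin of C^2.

No.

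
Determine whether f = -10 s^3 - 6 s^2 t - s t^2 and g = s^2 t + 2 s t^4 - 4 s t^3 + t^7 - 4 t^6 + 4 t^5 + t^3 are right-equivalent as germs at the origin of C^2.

Yes.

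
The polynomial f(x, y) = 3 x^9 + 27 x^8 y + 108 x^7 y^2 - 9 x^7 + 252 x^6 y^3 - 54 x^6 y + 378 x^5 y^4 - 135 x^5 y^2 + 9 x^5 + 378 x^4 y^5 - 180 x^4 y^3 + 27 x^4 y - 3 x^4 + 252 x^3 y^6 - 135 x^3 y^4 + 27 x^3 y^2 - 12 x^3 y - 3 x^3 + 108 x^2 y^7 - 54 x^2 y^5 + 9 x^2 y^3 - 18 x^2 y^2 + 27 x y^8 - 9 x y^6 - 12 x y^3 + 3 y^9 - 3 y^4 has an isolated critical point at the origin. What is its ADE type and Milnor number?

The Hessian of f at 0 has rank 0. Corank 2; j^3 = -3*x^3 is a perfect cube, so E-series; the 4-jet and mu = 6 give E_6.

Type E_6, Milnor number mu = 6.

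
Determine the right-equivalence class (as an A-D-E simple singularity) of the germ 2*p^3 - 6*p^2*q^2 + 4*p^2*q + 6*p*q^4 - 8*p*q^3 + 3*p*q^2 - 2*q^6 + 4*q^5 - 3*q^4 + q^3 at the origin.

D_{4}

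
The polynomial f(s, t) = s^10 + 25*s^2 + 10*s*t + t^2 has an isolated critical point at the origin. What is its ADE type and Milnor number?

Type A_{9}, Milnor number mu = 9.

The Hessian of f at 0 has rank 1. Corank 1: A-series; mu = 9 gives A_9.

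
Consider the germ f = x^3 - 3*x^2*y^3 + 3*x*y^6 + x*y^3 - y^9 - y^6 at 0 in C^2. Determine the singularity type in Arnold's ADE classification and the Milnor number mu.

The Hessian of f at 0 is [[0, 0], [0, 0]] with rank 0, so corank 2. A Groebner basis of the Jacobian ideal J(f) in C{x,y} is {x^3, x*y^2, 3*x^2 + y^3}; counting standard monomials gives mu = 7. Corank 2; j^3 = x^3 is a perfect cube, so E-series; the 4-jet and mu = 7 give E_7.

Type E_7, Milnor number mu = 7.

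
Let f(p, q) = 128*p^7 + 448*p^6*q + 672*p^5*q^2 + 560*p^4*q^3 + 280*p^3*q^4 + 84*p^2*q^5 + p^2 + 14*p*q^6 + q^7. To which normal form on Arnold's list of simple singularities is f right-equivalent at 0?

The Hessian of f at 0 is [[2, 0], [0, 0]] with rank 1, so corank 1. A Groebner basis of the Jacobian ideal J(f) in C{p,q} is {q^6, p}; counting standard monomials gives mu = 6. Corank 1: A-series; mu = 6 gives A_6.

A_{6}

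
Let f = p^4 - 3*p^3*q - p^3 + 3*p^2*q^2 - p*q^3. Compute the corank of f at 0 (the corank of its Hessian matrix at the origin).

2

Hessian at 0 has rank 0.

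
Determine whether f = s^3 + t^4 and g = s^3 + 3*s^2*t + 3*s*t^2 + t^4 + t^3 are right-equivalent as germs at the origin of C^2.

Yes.

The Hessian of f at 0 has rank 0. Corank 2; j^3 = s^3 is a perfect cube, so E-series; the 4-jet and mu = 6 give E_6. The Hessian of g at 0 has rank 0. Corank 2; j^3 = (s + t)^3 is a perfect cube, so E-series; the 4-jet and mu = 6 give E_6. Both have type E_6, hence right-equivalent.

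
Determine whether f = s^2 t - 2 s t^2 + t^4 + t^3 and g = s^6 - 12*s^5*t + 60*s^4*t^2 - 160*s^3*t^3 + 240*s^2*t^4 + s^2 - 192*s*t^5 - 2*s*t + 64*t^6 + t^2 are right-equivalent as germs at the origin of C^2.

No.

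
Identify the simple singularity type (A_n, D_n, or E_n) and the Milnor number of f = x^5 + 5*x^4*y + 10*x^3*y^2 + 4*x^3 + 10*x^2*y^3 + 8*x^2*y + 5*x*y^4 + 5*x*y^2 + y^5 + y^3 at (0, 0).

Type D_{6}, Milnor number mu = 6.

The Hessian of f at 0 has rank 0. Corank 2; j^3 = (x + y)*(2*x + y)^2 has shape L^2 M (L != M), so D-series; mu = 6 gives D_6.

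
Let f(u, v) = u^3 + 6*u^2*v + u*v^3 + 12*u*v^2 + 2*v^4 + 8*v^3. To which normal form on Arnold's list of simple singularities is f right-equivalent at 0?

E_{7}

The Hessian of f at 0 has rank 0. Corank 2; j^3 = (u + 2*v)^3 is a perfect cube, so E-series; the 4-jet and mu = 7 give E_7.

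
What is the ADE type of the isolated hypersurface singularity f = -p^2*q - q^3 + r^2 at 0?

The Hessian of f at 0 is [[0, 0, 0], [0, 0, 0], [0, 0, 2]] with rank 1, so corank 2. A Groebner basis of the Jacobian ideal J(f) in C{p,q,r} is {q^3, p^2 + 3*q^2, p*q, r}; counting standard monomials gives mu = 4. Corank 2; j^3 = -q*(p^2 + q^2) splits into three distinct lines over C (the quadratic factor has nonzero discriminant), so D_4.

D4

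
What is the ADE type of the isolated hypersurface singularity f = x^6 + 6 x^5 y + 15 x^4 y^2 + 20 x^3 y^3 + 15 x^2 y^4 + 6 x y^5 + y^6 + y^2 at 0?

A_5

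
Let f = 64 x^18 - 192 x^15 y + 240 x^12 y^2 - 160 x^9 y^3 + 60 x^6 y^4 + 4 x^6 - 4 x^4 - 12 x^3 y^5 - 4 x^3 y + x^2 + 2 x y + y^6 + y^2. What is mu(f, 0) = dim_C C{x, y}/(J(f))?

5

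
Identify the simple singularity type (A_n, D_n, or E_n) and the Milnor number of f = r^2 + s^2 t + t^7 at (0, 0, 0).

The Hessian of f at 0 has rank 1. Corank 2; j^3 = s^2*t has shape L^2 M (L != M), so D-series; mu = 8 gives D_8.

Type D_{8}, Milnor number mu = 8.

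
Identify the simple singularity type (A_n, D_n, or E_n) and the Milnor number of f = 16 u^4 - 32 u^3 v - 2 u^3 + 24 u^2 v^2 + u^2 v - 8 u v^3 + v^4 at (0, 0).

Type D_5, Milnor number mu = 5.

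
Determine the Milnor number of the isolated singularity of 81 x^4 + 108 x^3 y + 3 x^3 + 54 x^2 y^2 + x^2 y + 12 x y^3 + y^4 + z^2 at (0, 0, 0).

5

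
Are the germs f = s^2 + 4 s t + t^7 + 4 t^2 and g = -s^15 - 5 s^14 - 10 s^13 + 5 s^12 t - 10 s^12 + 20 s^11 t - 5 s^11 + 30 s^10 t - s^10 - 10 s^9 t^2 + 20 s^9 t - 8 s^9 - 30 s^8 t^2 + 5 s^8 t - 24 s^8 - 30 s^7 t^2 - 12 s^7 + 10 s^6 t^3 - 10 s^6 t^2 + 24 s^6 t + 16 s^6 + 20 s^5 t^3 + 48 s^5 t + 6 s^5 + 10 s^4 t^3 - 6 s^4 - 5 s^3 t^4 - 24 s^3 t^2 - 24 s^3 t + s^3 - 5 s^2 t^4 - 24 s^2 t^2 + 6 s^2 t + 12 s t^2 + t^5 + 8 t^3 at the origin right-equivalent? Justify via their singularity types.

The Hessian of f at 0 has rank 1. Corank 1: A-series; mu = 6 gives A_6. The Hessian of g at 0 has rank 0. Corank 2; j^3 = (s + 2*t)^3 is a perfect cube, so E-series; the 5-jet and mu = 8 give E_8. f is A_6 but g is E_8, hence not right-equivalent.

No.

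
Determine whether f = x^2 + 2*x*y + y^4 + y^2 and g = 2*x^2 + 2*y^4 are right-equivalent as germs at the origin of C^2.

Yes.

The Hessian of f at 0 has rank 1. Corank 1: A-series; mu = 3 gives A_3. The Hessian of g at 0 has rank 1. Corank 1: A-series; mu = 3 gives A_3. Both have type A_3, hence right-equivalent.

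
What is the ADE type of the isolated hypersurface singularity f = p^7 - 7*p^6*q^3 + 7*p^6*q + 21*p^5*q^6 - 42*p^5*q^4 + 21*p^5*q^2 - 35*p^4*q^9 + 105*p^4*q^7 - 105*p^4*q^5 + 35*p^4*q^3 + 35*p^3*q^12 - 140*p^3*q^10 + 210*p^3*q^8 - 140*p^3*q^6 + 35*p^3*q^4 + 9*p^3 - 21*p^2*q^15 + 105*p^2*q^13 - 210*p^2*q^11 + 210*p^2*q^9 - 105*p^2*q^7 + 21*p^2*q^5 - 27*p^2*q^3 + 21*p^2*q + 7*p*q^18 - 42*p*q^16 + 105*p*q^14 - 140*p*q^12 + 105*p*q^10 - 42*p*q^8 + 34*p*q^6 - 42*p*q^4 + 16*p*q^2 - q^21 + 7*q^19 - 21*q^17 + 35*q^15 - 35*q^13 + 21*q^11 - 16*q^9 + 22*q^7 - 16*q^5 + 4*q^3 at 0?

The Hessian of f at 0 is [[0, 0], [0, 0]] with rank 0, so corank 2. A Groebner basis of the Jacobian ideal J(f) in C{p,q} is {-6575*p^2/6554 + p*q^3 - 6596*p*q/9831 - 14*q^2/9831, 21*p^2/6554 - 3263*p*q/3277 + q^4 - 2180*q^2/3277, p^3 - 4*p*q^2/3 - 16*q^3/27, p^2*q + 4*p*q^2/3 + 4*q^3/9}; counting standard monomials gives mu = 8. Corank 2; j^3 = (p + q)*(3*p + 2*q)^2 has shape L^2 M (L != M), so D-series; mu = 8 gives D_8.

D8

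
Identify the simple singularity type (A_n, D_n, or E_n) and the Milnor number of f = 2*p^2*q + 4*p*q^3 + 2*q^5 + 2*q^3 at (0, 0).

The Hessian of f at 0 is [[0, 0], [0, 0]] with rank 0, so corank 2. A Groebner basis of the Jacobian ideal J(f) in C{p,q} is {q^3, p^2 + 3*q^2, p*q}; counting standard monomials gives mu = 4. Corank 2; j^3 = 2*q*(p^2 + q^2) splits into three distinct lines over C (the quadratic factor has nonzero discriminant), so D_4.

Type D_{4}, Milnor number mu = 4.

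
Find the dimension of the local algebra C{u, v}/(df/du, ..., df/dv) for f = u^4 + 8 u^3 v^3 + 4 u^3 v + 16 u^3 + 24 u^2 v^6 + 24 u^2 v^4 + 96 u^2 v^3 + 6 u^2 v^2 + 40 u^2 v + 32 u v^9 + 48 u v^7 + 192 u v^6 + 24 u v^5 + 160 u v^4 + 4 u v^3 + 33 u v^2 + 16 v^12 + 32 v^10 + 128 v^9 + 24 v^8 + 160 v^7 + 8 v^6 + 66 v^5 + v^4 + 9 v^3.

The Hessian of f at 0 is [[0, 0], [0, 0]] with rank 0, so corank 2. A Groebner basis of the Jacobian ideal J(f) in C{u,v} is {u*v^2 + 48*u*v + 36*v^2, -64*u*v + v^3 - 48*v^2, u^2 + 7*u*v/4 + 3*v^2/4}; counting standard monomials gives mu = 5. Corank 2; j^3 = (u + v)*(4*u + 3*v)^2 has shape L^2 M (L != M), so D-series; mu = 5 gives D_5.

5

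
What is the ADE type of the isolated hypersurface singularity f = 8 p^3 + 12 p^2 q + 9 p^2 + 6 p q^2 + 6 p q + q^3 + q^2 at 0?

The Hessian of f at 0 has rank 1. Corank 1: A-series; mu = 2 gives A_2.

A_{2}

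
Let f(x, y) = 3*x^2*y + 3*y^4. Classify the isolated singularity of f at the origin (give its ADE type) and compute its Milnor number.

The Hessian of f at 0 has rank 0. Corank 2; j^3 = 3*x^2*y has shape L^2 M (L != M), so D-series; mu = 5 gives D_5.

Type D_5, Milnor number mu = 5.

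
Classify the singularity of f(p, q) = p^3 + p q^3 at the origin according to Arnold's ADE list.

E_7

The Hessian of f at 0 is [[0, 0], [0, 0]] with rank 0, so corank 2. A Groebner basis of the Jacobian ideal J(f) in C{p,q} is {p^3, p*q^2, 3*p^2 + q^3}; counting standard monomials gives mu = 7. Corank 2; j^3 = p^3 is a perfect cube, so E-series; the 4-jet and mu = 7 give E_7.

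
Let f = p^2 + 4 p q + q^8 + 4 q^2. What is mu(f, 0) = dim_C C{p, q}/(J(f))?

7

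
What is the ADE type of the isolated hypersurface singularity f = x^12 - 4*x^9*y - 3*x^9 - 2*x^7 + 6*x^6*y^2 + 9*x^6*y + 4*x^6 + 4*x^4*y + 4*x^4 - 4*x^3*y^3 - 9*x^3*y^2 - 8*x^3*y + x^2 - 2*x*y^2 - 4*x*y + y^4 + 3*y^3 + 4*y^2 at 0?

A2

The Hessian of f at 0 has rank 1. Corank 1: A-series; mu = 2 gives A_2.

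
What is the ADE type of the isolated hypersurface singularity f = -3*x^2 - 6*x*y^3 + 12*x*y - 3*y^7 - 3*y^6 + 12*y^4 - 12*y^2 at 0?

The Hessian of f at 0 has rank 1. Corank 1: A-series; mu = 6 gives A_6.

A6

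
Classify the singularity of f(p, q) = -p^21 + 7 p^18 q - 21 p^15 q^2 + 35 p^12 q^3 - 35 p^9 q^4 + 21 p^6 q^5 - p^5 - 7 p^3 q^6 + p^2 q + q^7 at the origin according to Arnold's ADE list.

The Hessian of f at 0 has rank 0. Corank 2; j^3 = p^2*q has shape L^2 M (L != M), so D-series; mu = 8 gives D_8.

D_8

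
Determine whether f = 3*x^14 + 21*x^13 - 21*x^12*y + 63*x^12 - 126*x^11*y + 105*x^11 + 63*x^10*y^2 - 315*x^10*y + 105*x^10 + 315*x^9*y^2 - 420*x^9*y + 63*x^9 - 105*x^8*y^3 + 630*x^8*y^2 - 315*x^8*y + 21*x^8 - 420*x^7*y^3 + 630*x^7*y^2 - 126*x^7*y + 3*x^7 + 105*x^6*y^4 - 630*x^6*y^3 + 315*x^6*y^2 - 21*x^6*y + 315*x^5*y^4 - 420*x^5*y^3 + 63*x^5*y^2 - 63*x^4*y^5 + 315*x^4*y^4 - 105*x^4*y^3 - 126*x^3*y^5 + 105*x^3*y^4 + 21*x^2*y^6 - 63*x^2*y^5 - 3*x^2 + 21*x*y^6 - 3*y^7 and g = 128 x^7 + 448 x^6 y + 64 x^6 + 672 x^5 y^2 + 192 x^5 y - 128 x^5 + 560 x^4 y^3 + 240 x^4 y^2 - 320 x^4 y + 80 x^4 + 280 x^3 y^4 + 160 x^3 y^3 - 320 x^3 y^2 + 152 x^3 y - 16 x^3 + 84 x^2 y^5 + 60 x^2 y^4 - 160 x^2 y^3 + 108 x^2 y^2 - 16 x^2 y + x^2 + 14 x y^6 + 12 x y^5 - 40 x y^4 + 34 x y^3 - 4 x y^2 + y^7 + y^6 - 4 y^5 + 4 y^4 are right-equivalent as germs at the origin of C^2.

Yes.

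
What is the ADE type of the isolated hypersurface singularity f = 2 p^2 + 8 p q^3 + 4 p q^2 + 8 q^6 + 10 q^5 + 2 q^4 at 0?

A_{4}

The Hessian of f at 0 has rank 1. Corank 1: A-series; mu = 4 gives A_4.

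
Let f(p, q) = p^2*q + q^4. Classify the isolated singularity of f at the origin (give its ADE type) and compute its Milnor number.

Type D5, Milnor number mu = 5.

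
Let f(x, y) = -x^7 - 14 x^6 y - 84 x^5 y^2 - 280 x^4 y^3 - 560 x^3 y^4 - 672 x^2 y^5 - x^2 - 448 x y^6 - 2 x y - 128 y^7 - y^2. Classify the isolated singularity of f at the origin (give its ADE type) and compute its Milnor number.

The Hessian of f at 0 has rank 1. Corank 1: A-series; mu = 6 gives A_6.

Type A_{6}, Milnor number mu = 6.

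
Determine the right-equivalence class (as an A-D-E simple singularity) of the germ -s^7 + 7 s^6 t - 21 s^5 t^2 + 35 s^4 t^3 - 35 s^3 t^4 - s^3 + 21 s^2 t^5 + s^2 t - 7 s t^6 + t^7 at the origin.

D_{8}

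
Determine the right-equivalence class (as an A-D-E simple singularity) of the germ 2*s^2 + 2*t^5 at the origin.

A_4

The Hessian of f at 0 has rank 1. Corank 1: A-series; mu = 4 gives A_4.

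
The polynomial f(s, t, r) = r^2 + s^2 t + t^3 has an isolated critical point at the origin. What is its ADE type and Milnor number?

Type D_4, Milnor number mu = 4.

The Hessian of f at 0 has rank 1. Corank 2; j^3 = t*(s^2 + t^2) splits into three distinct lines over C (the quadratic factor has nonzero discriminant), so D_4.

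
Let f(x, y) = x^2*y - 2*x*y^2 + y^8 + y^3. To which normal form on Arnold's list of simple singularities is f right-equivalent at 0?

D_{9}

The Hessian of f at 0 has rank 0. Corank 2; j^3 = y*(x - y)^2 has shape L^2 M (L != M), so D-series; mu = 9 gives D_9.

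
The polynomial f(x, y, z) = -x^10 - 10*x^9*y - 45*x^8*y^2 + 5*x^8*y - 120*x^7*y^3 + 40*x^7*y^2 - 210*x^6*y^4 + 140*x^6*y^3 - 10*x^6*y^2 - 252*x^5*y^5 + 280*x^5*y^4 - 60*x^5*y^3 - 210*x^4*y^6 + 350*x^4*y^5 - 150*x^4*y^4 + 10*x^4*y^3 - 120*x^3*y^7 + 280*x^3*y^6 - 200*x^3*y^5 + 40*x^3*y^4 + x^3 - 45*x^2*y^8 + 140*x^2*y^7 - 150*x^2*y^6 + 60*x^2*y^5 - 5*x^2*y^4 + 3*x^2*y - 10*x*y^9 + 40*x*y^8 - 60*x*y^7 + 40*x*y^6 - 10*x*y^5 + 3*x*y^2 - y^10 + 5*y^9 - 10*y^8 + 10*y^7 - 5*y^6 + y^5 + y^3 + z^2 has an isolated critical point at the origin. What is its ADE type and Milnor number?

Type E_8, Milnor number mu = 8.

The Hessian of f at 0 has rank 1. Corank 2; j^3 = (x + y)^3 is a perfect cube, so E-series; the 5-jet and mu = 8 give E_8.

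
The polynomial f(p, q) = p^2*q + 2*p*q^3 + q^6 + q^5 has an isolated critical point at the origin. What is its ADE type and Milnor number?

Type D_7, Milnor number mu = 7.

The Hessian of f at 0 has rank 0. Corank 2; j^3 = p^2*q has shape L^2 M (L != M), so D-series; mu = 7 gives D_7.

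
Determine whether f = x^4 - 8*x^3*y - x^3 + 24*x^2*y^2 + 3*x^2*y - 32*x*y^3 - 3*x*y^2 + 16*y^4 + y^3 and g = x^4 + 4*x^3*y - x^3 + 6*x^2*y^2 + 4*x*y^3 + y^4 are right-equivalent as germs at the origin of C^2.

Yes.

The Hessian of f at 0 is [[0, 0], [0, 0]] with rank 0, so corank 2. A Groebner basis of the Jacobian ideal J(f) in C{x,y} is {y^4, x*y^2 - 4*y^3/3, x^2 - 2*x*y + y^2}; counting standard monomials gives mu = 6. Corank 2; j^3 = -(x - y)^3 is a perfect cube, so E-series; the 4-jet and mu = 6 give E_6. The Hessian of g at 0 is [[0, 0], [0, 0]] with rank 0, so corank 2. A Groebner basis of the Jacobian ideal J(g) in C{x,y} is {y^4, x*y^2 + y^3/3, x^2}; counting standard monomials gives mu = 6. Corank 2; j^3 = -x^3 is a perfect cube, so E-series; the 4-jet and mu = 6 give E_6. Both have type E_6, hence right-equivalent.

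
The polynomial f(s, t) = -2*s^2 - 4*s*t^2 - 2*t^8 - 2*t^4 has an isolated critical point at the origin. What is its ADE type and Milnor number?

Type A_{7}, Milnor number mu = 7.

The Hessian of f at 0 has rank 1. Corank 1: A-series; mu = 7 gives A_7.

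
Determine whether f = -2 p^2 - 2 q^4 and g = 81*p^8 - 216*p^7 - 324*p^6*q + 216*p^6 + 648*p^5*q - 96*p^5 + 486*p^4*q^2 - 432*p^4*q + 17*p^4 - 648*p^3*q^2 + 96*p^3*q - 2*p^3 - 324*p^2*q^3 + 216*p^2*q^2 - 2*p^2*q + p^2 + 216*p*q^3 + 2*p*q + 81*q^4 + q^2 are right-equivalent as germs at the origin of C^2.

Yes.

The Hessian of f at 0 has rank 1. Corank 1: A-series; mu = 3 gives A_3. The Hessian of g at 0 has rank 1. Corank 1: A-series; mu = 3 gives A_3. Both have type A_3, hence right-equivalent.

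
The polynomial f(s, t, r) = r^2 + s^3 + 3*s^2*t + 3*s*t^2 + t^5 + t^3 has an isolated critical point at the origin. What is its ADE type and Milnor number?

The Hessian of f at 0 is [[0, 0, 0], [0, 0, 0], [0, 0, 2]] with rank 1, so corank 2. A Groebner basis of the Jacobian ideal J(f) in C{s,t,r} is {t^4, s^2 + 2*s*t + t^2, r}; counting standard monomials gives mu = 8. Corank 2; j^3 = (s + t)^3 is a perfect cube, so E-series; the 5-jet and mu = 8 give E_8.

Type E_{8}, Milnor number mu = 8.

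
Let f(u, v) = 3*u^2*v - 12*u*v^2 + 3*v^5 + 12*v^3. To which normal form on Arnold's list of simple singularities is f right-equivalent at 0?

D_6

The Hessian of f at 0 has rank 0. Corank 2; j^3 = 3*v*(u - 2*v)^2 has shape L^2 M (L != M), so D-series; mu = 6 gives D_6.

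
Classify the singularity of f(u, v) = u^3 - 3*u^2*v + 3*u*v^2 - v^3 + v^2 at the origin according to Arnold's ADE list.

A_{2}

The Hessian of f at 0 has rank 1. Corank 1: A-series; mu = 2 gives A_2.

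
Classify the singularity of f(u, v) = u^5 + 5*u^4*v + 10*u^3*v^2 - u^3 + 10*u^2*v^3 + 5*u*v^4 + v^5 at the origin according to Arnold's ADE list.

E_{8}

The Hessian of f at 0 is [[0, 0], [0, 0]] with rank 0, so corank 2. A Groebner basis of the Jacobian ideal J(f) in C{u,v} is {v^5, u*v^3 + v^4/4, u^2}; counting standard monomials gives mu = 8. Corank 2; j^3 = -u^3 is a perfect cube, so E-series; the 5-jet and mu = 8 give E_8.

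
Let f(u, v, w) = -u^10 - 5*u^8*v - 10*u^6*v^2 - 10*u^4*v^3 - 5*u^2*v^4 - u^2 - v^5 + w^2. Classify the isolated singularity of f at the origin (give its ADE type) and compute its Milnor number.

The Hessian of f at 0 has rank 2. Corank 1: A-series; mu = 4 gives A_4.

Type A4, Milnor number mu = 4.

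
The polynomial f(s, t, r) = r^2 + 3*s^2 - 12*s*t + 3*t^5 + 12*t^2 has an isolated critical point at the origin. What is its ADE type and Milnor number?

Type A_{4}, Milnor number mu = 4.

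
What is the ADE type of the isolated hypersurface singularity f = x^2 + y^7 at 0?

A6

The Hessian of f at 0 has rank 1. Corank 1: A-series; mu = 6 gives A_6.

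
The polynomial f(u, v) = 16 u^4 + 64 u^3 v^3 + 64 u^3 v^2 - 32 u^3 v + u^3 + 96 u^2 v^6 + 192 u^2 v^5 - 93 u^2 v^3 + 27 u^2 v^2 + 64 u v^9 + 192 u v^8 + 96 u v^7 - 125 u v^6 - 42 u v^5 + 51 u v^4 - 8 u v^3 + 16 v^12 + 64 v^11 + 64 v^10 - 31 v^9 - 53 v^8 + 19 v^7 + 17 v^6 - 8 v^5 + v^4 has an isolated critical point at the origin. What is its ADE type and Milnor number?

Type E_{6}, Milnor number mu = 6.

The Hessian of f at 0 is [[0, 0], [0, 0]] with rank 0, so corank 2. A Groebner basis of the Jacobian ideal J(f) in C{u,v} is {u^3, u^2*v, u^2/2 + u*v^2, 3*u^2 + v^3}; counting standard monomials gives mu = 6. Corank 2; j^3 = u^3 is a perfect cube, so E-series; the 4-jet and mu = 6 give E_6.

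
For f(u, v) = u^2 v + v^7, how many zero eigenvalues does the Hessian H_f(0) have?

Hessian at 0 has rank 0.

2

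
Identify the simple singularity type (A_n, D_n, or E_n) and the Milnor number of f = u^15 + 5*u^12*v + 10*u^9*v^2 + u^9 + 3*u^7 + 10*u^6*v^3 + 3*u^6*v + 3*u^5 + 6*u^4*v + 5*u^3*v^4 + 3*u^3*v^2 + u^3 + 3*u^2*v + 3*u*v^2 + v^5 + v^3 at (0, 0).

Type E_{8}, Milnor number mu = 8.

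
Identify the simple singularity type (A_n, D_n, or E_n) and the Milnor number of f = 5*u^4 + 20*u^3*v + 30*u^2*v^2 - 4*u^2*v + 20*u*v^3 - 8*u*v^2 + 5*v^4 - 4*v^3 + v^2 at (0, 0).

Type A_{3}, Milnor number mu = 3.

The Hessian of f at 0 has rank 1. Corank 1: A-series; mu = 3 gives A_3.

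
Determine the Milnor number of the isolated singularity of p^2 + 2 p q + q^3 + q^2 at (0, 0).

The Hessian of f at 0 has rank 1. Corank 1: A-series; mu = 2 gives A_2.

2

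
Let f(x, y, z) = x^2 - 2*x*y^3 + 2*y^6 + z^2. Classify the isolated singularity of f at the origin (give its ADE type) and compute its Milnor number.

Type A5, Milnor number mu = 5.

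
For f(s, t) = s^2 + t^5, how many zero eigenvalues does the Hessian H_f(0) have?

The Hessian at 0 is [[2, 0], [0, 0]] of rank 1; hence corank 1.

1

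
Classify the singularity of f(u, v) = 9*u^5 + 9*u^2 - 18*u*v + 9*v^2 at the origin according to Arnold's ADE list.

The Hessian of f at 0 has rank 1. Corank 1: A-series; mu = 4 gives A_4.

A_{4}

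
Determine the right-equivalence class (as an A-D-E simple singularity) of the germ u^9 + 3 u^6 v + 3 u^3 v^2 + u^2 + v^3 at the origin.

A2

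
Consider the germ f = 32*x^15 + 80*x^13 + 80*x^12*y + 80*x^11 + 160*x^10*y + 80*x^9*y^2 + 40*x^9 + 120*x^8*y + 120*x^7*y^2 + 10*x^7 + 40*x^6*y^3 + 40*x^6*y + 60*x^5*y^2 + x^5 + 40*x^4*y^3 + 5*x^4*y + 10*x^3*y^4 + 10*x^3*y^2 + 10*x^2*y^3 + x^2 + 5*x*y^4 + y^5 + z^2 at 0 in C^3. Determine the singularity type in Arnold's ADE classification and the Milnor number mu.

Type A_{4}, Milnor number mu = 4.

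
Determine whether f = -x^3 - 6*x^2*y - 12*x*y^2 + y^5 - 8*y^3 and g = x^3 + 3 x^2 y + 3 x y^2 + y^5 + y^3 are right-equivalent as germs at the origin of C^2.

The Hessian of f at 0 has rank 0. Corank 2; j^3 = -(x + 2*y)^3 is a perfect cube, so E-series; the 5-jet and mu = 8 give E_8. The Hessian of g at 0 has rank 0. Corank 2; j^3 = (x + y)^3 is a perfect cube, so E-series; the 5-jet and mu = 8 give E_8. Both have type E_8, hence right-equivalent.

Yes.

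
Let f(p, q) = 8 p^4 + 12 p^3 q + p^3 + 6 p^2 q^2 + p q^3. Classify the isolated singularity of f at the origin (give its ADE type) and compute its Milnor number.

Type E7, Milnor number mu = 7.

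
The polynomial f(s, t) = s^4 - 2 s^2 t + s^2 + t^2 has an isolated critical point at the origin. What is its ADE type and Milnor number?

Type A1, Milnor number mu = 1.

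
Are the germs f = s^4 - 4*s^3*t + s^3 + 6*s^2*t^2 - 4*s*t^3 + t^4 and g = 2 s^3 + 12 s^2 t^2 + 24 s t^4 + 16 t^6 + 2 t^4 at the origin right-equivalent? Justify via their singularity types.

Yes.

The Hessian of f at 0 has rank 0. Corank 2; j^3 = s^3 is a perfect cube, so E-series; the 4-jet and mu = 6 give E_6. The Hessian of g at 0 has rank 0. Corank 2; j^3 = 2*s^3 is a perfect cube, so E-series; the 4-jet and mu = 6 give E_6. Both have type E_6, hence right-equivalent.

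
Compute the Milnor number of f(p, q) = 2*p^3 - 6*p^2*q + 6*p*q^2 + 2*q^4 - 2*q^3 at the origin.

6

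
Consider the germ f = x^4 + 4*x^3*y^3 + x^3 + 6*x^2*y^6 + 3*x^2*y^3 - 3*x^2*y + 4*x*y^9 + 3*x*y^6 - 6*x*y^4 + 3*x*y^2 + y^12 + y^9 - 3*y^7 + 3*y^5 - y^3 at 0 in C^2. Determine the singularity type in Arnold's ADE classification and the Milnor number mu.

The Hessian of f at 0 has rank 0. Corank 2; j^3 = (x - y)^3 is a perfect cube, so E-series; the 4-jet and mu = 6 give E_6.

Type E6, Milnor number mu = 6.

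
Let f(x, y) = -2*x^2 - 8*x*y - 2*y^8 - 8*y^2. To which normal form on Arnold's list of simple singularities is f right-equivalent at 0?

A7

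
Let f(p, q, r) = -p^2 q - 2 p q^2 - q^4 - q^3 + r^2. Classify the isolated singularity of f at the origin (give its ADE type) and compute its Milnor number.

Type D_5, Milnor number mu = 5.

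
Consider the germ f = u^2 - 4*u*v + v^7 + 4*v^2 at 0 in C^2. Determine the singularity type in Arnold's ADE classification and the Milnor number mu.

The Hessian of f at 0 is [[2, -4], [-4, 8]] with rank 1, so corank 1. A Groebner basis of the Jacobian ideal J(f) in C{u,v} is {v^6, u - 2*v}; counting standard monomials gives mu = 6. Corank 1: A-series; mu = 6 gives A_6.

Type A_6, Milnor number mu = 6.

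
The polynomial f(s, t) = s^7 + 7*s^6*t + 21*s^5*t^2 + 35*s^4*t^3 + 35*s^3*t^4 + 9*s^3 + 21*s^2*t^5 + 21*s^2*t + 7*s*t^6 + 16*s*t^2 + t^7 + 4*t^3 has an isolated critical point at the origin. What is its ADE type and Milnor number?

Type D8, Milnor number mu = 8.

The Hessian of f at 0 has rank 0. Corank 2; j^3 = (s + t)*(3*s + 2*t)^2 has shape L^2 M (L != M), so D-series; mu = 8 gives D_8.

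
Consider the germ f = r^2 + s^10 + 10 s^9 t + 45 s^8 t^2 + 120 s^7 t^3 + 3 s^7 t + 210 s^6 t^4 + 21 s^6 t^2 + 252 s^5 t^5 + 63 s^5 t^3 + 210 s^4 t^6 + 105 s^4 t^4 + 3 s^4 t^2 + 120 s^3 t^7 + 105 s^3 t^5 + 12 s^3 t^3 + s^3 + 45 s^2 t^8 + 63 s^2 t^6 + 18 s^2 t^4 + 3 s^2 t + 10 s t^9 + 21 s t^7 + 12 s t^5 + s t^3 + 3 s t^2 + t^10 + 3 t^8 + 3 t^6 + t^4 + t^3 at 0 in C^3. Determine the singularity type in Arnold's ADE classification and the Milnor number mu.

Type E_7, Milnor number mu = 7.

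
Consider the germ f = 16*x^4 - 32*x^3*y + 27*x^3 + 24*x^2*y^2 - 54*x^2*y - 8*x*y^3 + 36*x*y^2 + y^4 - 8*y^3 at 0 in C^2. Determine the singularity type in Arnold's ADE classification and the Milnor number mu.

Type E6, Milnor number mu = 6.

The Hessian of f at 0 has rank 0. Corank 2; j^3 = (3*x - 2*y)^3 is a perfect cube, so E-series; the 4-jet and mu = 6 give E_6.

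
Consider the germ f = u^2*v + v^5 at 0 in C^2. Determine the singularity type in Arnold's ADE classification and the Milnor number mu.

The Hessian of f at 0 is [[0, 0], [0, 0]] with rank 0, so corank 2. A Groebner basis of the Jacobian ideal J(f) in C{u,v} is {u^2/5 + v^4, u^3, u*v}; counting standard monomials gives mu = 6. Corank 2; j^3 = u^2*v has shape L^2 M (L != M), so D-series; mu = 6 gives D_6.

Type D6, Milnor number mu = 6.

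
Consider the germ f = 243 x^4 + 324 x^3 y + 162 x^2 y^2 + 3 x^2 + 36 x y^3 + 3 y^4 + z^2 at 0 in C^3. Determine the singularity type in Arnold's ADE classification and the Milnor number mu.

The Hessian of f at 0 is [[6, 0, 0], [0, 0, 0], [0, 0, 2]] with rank 2, so corank 1. A Groebner basis of the Jacobian ideal J(f) in C{x,y,z} is {y^3, x, z}; counting standard monomials gives mu = 3. Corank 1: A-series; mu = 3 gives A_3.

Type A3, Milnor number mu = 3.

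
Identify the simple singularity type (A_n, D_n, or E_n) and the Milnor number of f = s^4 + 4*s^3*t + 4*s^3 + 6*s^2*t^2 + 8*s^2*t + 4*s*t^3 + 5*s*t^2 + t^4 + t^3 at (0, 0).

Type D_5, Milnor number mu = 5.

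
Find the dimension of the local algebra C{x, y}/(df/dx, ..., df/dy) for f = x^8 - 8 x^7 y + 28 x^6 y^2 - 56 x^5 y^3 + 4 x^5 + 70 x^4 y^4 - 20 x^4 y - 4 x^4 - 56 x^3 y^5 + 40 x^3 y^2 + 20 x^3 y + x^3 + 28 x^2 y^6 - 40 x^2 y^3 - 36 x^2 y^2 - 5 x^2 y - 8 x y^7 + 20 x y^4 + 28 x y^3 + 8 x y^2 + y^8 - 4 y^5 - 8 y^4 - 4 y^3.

The Hessian of f at 0 is [[0, 0], [0, 0]] with rank 0, so corank 2. A Groebner basis of the Jacobian ideal J(f) in C{x,y} is {x^2*y^2 - 5*x^2*y/2 - 5*x^2/4 - 17*x*y^2/2 + 39*x*y/4 + 35*y^3/2 - 29*y^2/2, -5*x^2*y/2 - x^2 + x*y^3 - 5*x*y^2 + 8*x*y + 12*y^3 - 12*y^2, -5*x^2*y/2 - 3*x^2/4 - 2*x*y^2 + 25*x*y/4 + y^4 + 15*y^3/2 - 19*y^2/2, x^3 - 3*x^2*y - x^2/2 + 3*x*y^2 + 3*x*y/2 - y^3 - y^2}; counting standard monomials gives mu = 9. Corank 2; j^3 = (x - 2*y)^2*(x - y) has shape L^2 M (L != M), so D-series; mu = 9 gives D_9.

9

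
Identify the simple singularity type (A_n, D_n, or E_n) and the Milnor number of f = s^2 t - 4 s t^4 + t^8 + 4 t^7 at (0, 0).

Type D_{9}, Milnor number mu = 9.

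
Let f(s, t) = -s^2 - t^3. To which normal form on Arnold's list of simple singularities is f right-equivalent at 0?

A2

The Hessian of f at 0 has rank 1. Corank 1: A-series; mu = 2 gives A_2.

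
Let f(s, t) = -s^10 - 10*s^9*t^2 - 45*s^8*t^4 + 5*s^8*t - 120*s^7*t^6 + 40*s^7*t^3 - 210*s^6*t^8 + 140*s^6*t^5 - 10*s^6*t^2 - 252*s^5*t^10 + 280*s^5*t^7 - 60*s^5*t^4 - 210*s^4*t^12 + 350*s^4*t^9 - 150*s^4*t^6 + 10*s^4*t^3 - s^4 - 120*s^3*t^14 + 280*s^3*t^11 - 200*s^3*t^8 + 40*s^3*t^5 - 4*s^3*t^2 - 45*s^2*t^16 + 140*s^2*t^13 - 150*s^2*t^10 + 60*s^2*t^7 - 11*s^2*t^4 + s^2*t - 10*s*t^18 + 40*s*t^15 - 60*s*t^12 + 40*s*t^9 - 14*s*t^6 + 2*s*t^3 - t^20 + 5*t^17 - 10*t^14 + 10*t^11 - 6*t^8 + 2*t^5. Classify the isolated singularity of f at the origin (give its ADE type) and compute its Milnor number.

The Hessian of f at 0 is [[0, 0], [0, 0]] with rank 0, so corank 2. A Groebner basis of the Jacobian ideal J(f) in C{s,t} is {s^3, s^2*t, -s^2/4 + s*t^2, s*t + t^3}; counting standard monomials gives mu = 6. Corank 2; j^3 = s^2*t has shape L^2 M (L != M), so D-series; mu = 6 gives D_6.

Type D6, Milnor number mu = 6.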